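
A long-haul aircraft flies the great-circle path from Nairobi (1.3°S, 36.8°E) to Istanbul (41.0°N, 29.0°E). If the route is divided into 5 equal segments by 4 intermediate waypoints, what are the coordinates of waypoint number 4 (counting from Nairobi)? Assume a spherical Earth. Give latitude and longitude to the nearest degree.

Convert each endpoint to a unit vector on the sphere (x = cos φ cos λ, y = cos φ sin λ, z = sin φ).
The central angle between the endpoints is δ = arccos(p₁·p₂) ≈ 0.749 rad (42.9°).
Interpolate at f = 4/5 with slerp weights a = sin((1−f)δ)/sin δ ≈ 0.219, b = sin(fδ)/sin δ ≈ 0.828.
p = a·p₁ + b·p₂ ≈ (0.722, 0.434, 0.538); φ = arcsin(p_z) ≈ 32.58°, λ = atan2(p_y, p_x) ≈ 31.02°.

≈ 33°N, 31°E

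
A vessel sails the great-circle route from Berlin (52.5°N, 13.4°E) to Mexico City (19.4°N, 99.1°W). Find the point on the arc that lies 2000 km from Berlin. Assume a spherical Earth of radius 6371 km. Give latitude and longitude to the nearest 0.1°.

≈ 57.8°N, 17.0°W

Write both endpoints as unit vectors p₁, p₂ with components (cos φ cos λ, cos φ sin λ, sin φ).
The central angle between the endpoints is δ = arccos(p₁·p₂) ≈ 1.527 rad (87.5°). The total great-circle distance is δ·R ≈ 1.527 × 6371 ≈ 9728 km, so the target fraction is f = 2000/9728 ≈ 0.206.
Interpolate at f ≈ 0.206 with slerp weights a = sin((1−f)δ)/sin δ ≈ 0.938, b = sin(fδ)/sin δ ≈ 0.309.
p = a·p₁ + b·p₂ ≈ (0.509, -0.156, 0.847); φ = arcsin(p_z) ≈ 57.83°, λ = atan2(p_y, p_x) ≈ -16.99°.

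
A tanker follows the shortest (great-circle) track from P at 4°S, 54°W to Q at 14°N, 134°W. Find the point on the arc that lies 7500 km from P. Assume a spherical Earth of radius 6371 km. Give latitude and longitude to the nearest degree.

From cos δ = sin φ₁ sin φ₂ + cos φ₁ cos φ₂ cos Δλ, the central angle is δ ≈ 1.419 rad (81.3°). The total great-circle distance is δ·R ≈ 1.419 × 6371 ≈ 9041 km, so the target fraction is f = 7500/9041 ≈ 0.830.
Interpolate at f ≈ 0.830 with slerp weights a = sin((1−f)δ)/sin δ ≈ 0.242, b = sin(fδ)/sin δ ≈ 0.934.
p = a·p₁ + b·p₂ ≈ (-0.488, -0.848, 0.209); φ = arcsin(p_z) ≈ 12.07°, λ = atan2(p_y, p_x) ≈ -119.92°.

≈ 12°N, 120°W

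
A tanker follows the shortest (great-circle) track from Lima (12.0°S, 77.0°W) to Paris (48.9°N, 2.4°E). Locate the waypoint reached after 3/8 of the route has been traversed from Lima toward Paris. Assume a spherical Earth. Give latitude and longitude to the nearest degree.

≈ 15°N, 55°W

Convert each endpoint to a unit vector on the sphere (x = cos φ cos λ, y = cos φ sin λ, z = sin φ).
The central angle between the endpoints is δ = arccos(p₁·p₂) ≈ 1.609 rad (92.2°).
Interpolate at f = 3/8 with slerp weights a = sin((1−f)δ)/sin δ ≈ 0.845, b = sin(fδ)/sin δ ≈ 0.568.
p = a·p₁ + b·p₂ ≈ (0.559, -0.790, 0.252); φ = arcsin(p_z) ≈ 14.61°, λ = atan2(p_y, p_x) ≈ -54.71°.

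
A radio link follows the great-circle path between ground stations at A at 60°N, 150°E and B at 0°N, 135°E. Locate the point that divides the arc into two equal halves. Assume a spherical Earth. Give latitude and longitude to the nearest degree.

The haversine formula gives a central angle δ ≈ 1.067 rad (61.1°) between the endpoints.
Interpolate at f = 1/2 with slerp weights a = sin((1−f)δ)/sin δ ≈ 0.581, b = sin(fδ)/sin δ ≈ 0.581.
p = a·p₁ + b·p₂ ≈ (-0.662, 0.556, 0.503); φ = arcsin(p_z) ≈ 30.19°, λ = atan2(p_y, p_x) ≈ 139.99°.

≈ 30°N, 140°E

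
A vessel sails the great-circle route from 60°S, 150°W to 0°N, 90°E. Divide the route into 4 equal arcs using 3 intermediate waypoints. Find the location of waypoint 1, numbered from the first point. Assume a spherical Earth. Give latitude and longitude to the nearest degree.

The haversine formula gives a central angle δ ≈ 1.823 rad (104.5°) between the endpoints.
Interpolate at f = 1/4 with slerp weights a = sin((1−f)δ)/sin δ ≈ 1.012, b = sin(fδ)/sin δ ≈ 0.455.
p = a·p₁ + b·p₂ ≈ (-0.438, 0.202, -0.876); φ = arcsin(p_z) ≈ -61.17°, λ = atan2(p_y, p_x) ≈ 155.26°.

≈ 61°S, 155°E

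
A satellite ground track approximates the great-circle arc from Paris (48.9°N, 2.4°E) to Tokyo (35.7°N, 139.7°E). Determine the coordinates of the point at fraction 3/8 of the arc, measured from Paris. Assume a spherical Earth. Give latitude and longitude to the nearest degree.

≈ 69°N, 57°E

Convert each endpoint to a unit vector on the sphere (x = cos φ cos λ, y = cos φ sin λ, z = sin φ).
The central angle between the endpoints is δ = arccos(p₁·p₂) ≈ 1.523 rad (87.3°).
Interpolate at f = 3/8 with slerp weights a = sin((1−f)δ)/sin δ ≈ 0.816, b = sin(fδ)/sin δ ≈ 0.541.
p = a·p₁ + b·p₂ ≈ (0.200, 0.307, 0.930); φ = arcsin(p_z) ≈ 68.50°, λ = atan2(p_y, p_x) ≈ 56.85°.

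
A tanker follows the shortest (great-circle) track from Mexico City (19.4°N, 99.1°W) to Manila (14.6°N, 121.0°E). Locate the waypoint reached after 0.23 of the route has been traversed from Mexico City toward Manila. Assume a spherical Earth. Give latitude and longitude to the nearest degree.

The haversine formula gives a central angle δ ≈ 2.233 rad (127.9°) between the endpoints.
Interpolate at f = 0.23 with slerp weights a = sin((1−f)δ)/sin δ ≈ 1.254, b = sin(fδ)/sin δ ≈ 0.623.
p = a·p₁ + b·p₂ ≈ (-0.497, -0.651, 0.573); φ = arcsin(p_z) ≈ 34.98°, λ = atan2(p_y, p_x) ≈ -127.37°.

≈ 35°N, 127°W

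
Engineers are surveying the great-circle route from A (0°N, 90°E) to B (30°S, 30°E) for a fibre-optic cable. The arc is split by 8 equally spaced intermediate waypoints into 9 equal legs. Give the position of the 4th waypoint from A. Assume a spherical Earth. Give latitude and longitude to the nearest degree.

Convert each endpoint to a unit vector on the sphere (x = cos φ cos λ, y = cos φ sin λ, z = sin φ).
The central angle between the endpoints is δ = arccos(p₁·p₂) ≈ 1.123 rad (64.3°).
Interpolate at f = 4/9 with slerp weights a = sin((1−f)δ)/sin δ ≈ 0.648, b = sin(fδ)/sin δ ≈ 0.531.
p = a·p₁ + b·p₂ ≈ (0.398, 0.878, -0.265); φ = arcsin(p_z) ≈ -15.40°, λ = atan2(p_y, p_x) ≈ 65.60°.

≈ (15°S, 66°E)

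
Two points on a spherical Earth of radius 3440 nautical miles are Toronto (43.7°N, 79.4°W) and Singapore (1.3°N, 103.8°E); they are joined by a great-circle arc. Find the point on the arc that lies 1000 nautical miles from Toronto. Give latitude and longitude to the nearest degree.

Write both endpoints as unit vectors p₁, p₂ with components (cos φ cos λ, cos φ sin λ, sin φ).
The central angle between the endpoints is δ = arccos(p₁·p₂) ≈ 2.355 rad (134.9°). The total great-circle distance is δ·R ≈ 2.355 × 3440 ≈ 8100 nmi, so the target fraction is f = 1000/8100 ≈ 0.123.
Interpolate at f ≈ 0.123 with slerp weights a = sin((1−f)δ)/sin δ ≈ 1.244, b = sin(fδ)/sin δ ≈ 0.405.
p = a·p₁ + b·p₂ ≈ (0.069, -0.491, 0.868); φ = arcsin(p_z) ≈ 60.28°, λ = atan2(p_y, p_x) ≈ -82.01°.

≈ 60°N, 82°W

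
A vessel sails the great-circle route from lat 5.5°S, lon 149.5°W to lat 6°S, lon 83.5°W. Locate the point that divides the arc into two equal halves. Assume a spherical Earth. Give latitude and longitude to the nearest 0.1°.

Convert each endpoint to a unit vector on the sphere (x = cos φ cos λ, y = cos φ sin λ, z = sin φ).
The central angle between the endpoints is δ = arccos(p₁·p₂) ≈ 1.145 rad (65.6°).
Interpolate at f = 1/2 with slerp weights a = sin((1−f)δ)/sin δ ≈ 0.595, b = sin(fδ)/sin δ ≈ 0.595.
p = a·p₁ + b·p₂ ≈ (-0.443, -0.888, -0.119); φ = arcsin(p_z) ≈ -6.85°, λ = atan2(p_y, p_x) ≈ -116.52°.

≈ lat 6.8°S, lon 116.5°W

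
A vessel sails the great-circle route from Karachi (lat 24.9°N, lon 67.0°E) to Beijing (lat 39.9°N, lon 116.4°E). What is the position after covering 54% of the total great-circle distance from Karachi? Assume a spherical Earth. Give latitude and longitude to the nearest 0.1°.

≈ lat 35.5°N, lon 91.5°E

The haversine formula gives a central angle δ ≈ 0.763 rad (43.7°) between the endpoints.
Interpolate at f = 0.54 with slerp weights a = sin((1−f)δ)/sin δ ≈ 0.497, b = sin(fδ)/sin δ ≈ 0.579.
p = a·p₁ + b·p₂ ≈ (-0.021, 0.814, 0.581); φ = arcsin(p_z) ≈ 35.53°, λ = atan2(p_y, p_x) ≈ 91.50°.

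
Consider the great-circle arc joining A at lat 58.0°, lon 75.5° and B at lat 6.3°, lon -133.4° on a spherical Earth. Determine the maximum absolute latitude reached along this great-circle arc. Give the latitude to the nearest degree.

The great circle lies in the plane with unit normal n̂ = (p₁ × p₂)/|p₁ × p₂|.
Here n̂_z ≈ +0.274; the vertex latitude is φ_max = arccos|n̂_z| ≈ 74.1°.

≈ 74°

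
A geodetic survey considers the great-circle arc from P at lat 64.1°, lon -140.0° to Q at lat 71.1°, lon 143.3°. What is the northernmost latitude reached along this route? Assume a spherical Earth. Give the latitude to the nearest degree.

≈ 73°

The great circle lies in the plane with unit normal n̂ = (p₁ × p₂)/|p₁ × p₂|.
Here n̂_z ≈ -0.294; the vertex latitude is φ_max = arccos|n̂_z| ≈ 72.9°.
Check via Clairaut: cos φ_max = |cos φ₁| · sin C = cos(64.1°)·sin(42.3°) ≈ 0.294, again giving ≈ 72.9°.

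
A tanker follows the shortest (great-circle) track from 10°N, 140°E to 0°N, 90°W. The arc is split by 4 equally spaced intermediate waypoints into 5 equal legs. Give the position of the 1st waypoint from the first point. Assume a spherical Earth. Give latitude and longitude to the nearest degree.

The haversine formula gives a central angle δ ≈ 2.256 rad (129.3°) between the endpoints.
Interpolate at f = 1/5 with slerp weights a = sin((1−f)δ)/sin δ ≈ 1.257, b = sin(fδ)/sin δ ≈ 0.563.
p = a·p₁ + b·p₂ ≈ (-0.948, 0.232, 0.218); φ = arcsin(p_z) ≈ 12.60°, λ = atan2(p_y, p_x) ≈ 166.24°.

≈ 13°N, 166°E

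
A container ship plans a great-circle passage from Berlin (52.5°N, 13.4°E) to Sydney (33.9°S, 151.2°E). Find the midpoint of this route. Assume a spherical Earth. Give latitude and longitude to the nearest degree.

The haversine formula gives a central angle δ ≈ 2.527 rad (144.8°) between the endpoints.
Interpolate at f = 1/2 with slerp weights a = sin((1−f)δ)/sin δ ≈ 1.652, b = sin(fδ)/sin δ ≈ 1.652.
p = a·p₁ + b·p₂ ≈ (-0.223, 0.894, 0.389); φ = arcsin(p_z) ≈ 22.91°, λ = atan2(p_y, p_x) ≈ 104.03°.

≈ (23°N, 104°E)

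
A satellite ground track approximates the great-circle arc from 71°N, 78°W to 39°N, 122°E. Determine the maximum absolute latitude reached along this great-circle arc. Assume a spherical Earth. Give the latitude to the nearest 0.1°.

≈ 84.7°N

The great circle lies in the plane with unit normal n̂ = (p₁ × p₂)/|p₁ × p₂|.
Here n̂_z ≈ -0.093; the vertex latitude is φ_max = arccos|n̂_z| ≈ 84.7°.
Check via Clairaut: cos φ_max = |cos φ₁| · sin C = cos(71.0°)·sin(16.5°) ≈ 0.093, again giving ≈ 84.7°.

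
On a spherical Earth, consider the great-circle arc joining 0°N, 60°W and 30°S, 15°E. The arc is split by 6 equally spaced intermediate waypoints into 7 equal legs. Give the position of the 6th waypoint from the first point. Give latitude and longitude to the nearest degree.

≈ 28°S, 3°E

From cos δ = sin φ₁ sin φ₂ + cos φ₁ cos φ₂ cos Δλ, the central angle is δ ≈ 1.345 rad (77.0°).
Interpolate at f = 6/7 with slerp weights a = sin((1−f)δ)/sin δ ≈ 0.196, b = sin(fδ)/sin δ ≈ 0.938.
p = a·p₁ + b·p₂ ≈ (0.882, 0.041, -0.469); φ = arcsin(p_z) ≈ -27.96°, λ = atan2(p_y, p_x) ≈ 2.63°.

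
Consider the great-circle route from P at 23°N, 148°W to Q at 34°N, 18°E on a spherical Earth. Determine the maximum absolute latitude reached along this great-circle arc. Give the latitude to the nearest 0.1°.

≈ 77.5°N

The great circle lies in the plane with unit normal n̂ = (p₁ × p₂)/|p₁ × p₂|.
Here n̂_z ≈ +0.216; the vertex latitude is φ_max = arccos|n̂_z| ≈ 77.5°.
Check via Clairaut: cos φ_max = |cos φ₁| · sin C = cos(23.0°)·sin(13.6°) ≈ 0.216, again giving ≈ 77.5°.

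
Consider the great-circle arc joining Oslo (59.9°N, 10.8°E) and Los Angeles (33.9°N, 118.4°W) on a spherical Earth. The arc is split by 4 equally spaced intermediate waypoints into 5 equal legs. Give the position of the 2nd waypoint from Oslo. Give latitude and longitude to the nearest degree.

The haversine formula gives a central angle δ ≈ 1.350 rad (77.3°) between the endpoints.
Interpolate at f = 2/5 with slerp weights a = sin((1−f)δ)/sin δ ≈ 0.742, b = sin(fδ)/sin δ ≈ 0.527.
p = a·p₁ + b·p₂ ≈ (0.158, -0.315, 0.936); φ = arcsin(p_z) ≈ 69.38°, λ = atan2(p_y, p_x) ≈ -63.41°.

≈ 69°N, 63°W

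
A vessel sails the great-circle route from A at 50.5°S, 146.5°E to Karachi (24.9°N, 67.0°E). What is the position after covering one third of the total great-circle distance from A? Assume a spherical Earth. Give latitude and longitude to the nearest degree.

≈ 30°S, 110°E

Write both endpoints as unit vectors p₁, p₂ with components (cos φ cos λ, cos φ sin λ, sin φ).
The central angle between the endpoints is δ = arccos(p₁·p₂) ≈ 1.792 rad (102.7°).
Interpolate at f = 1/3 with slerp weights a = sin((1−f)δ)/sin δ ≈ 0.953, b = sin(fδ)/sin δ ≈ 0.577.
p = a·p₁ + b·p₂ ≈ (-0.301, 0.816, -0.493); φ = arcsin(p_z) ≈ -29.53°, λ = atan2(p_y, p_x) ≈ 110.27°.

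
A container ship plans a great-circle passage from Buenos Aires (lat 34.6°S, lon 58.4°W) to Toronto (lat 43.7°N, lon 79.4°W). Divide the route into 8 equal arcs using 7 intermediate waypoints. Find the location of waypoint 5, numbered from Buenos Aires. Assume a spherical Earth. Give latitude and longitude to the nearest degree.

≈ lat 14°N, lon 70°W

Convert each endpoint to a unit vector on the sphere (x = cos φ cos λ, y = cos φ sin λ, z = sin φ).
The central angle between the endpoints is δ = arccos(p₁·p₂) ≈ 1.407 rad (80.6°).
Interpolate at f = 5/8 with slerp weights a = sin((1−f)δ)/sin δ ≈ 0.510, b = sin(fδ)/sin δ ≈ 0.781.
p = a·p₁ + b·p₂ ≈ (0.324, -0.913, 0.250); φ = arcsin(p_z) ≈ 14.46°, λ = atan2(p_y, p_x) ≈ -70.46°.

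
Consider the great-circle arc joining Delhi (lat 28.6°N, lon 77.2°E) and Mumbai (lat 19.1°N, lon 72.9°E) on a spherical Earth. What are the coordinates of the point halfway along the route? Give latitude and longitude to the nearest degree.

≈ lat 24°N, lon 75°E

Write both endpoints as unit vectors p₁, p₂ with components (cos φ cos λ, cos φ sin λ, sin φ).
The central angle between the endpoints is δ = arccos(p₁·p₂) ≈ 0.179 rad (10.3°).
Interpolate at f = 1/2 with slerp weights a = sin((1−f)δ)/sin δ ≈ 0.502, b = sin(fδ)/sin δ ≈ 0.502.
p = a·p₁ + b·p₂ ≈ (0.237, 0.883, 0.405); φ = arcsin(p_z) ≈ 23.86°, λ = atan2(p_y, p_x) ≈ 74.97°.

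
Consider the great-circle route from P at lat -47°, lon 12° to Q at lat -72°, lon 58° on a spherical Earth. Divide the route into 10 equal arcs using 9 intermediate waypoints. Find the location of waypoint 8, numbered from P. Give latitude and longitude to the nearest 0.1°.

≈ lat -68.5°, lon 41.6°

Convert each endpoint to a unit vector on the sphere (x = cos φ cos λ, y = cos φ sin λ, z = sin φ).
The central angle between the endpoints is δ = arccos(p₁·p₂) ≈ 0.570 rad (32.7°).
Interpolate at f = 8/10 with slerp weights a = sin((1−f)δ)/sin δ ≈ 0.211, b = sin(fδ)/sin δ ≈ 0.816.
p = a·p₁ + b·p₂ ≈ (0.274, 0.244, -0.930); φ = arcsin(p_z) ≈ -68.47°, λ = atan2(p_y, p_x) ≈ 41.63°.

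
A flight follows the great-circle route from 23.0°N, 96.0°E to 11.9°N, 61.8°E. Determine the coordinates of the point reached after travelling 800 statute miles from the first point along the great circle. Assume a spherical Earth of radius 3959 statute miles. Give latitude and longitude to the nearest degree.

≈ 20°N, 84°E

Write both endpoints as unit vectors p₁, p₂ with components (cos φ cos λ, cos φ sin λ, sin φ).
The central angle between the endpoints is δ = arccos(p₁·p₂) ≈ 0.600 rad (34.4°). The total great-circle distance is δ·R ≈ 0.600 × 3959 ≈ 2374 mi, so the target fraction is f = 800/2374 ≈ 0.337.
Interpolate at f ≈ 0.337 with slerp weights a = sin((1−f)δ)/sin δ ≈ 0.686, b = sin(fδ)/sin δ ≈ 0.356.
p = a·p₁ + b·p₂ ≈ (0.098, 0.935, 0.341); φ = arcsin(p_z) ≈ 19.96°, λ = atan2(p_y, p_x) ≈ 83.99°.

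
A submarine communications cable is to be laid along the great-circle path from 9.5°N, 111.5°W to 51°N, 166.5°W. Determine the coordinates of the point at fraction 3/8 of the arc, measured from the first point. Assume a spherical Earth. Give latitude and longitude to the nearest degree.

≈ 28°N, 126°W

Write both endpoints as unit vectors p₁, p₂ with components (cos φ cos λ, cos φ sin λ, sin φ).
The central angle between the endpoints is δ = arccos(p₁·p₂) ≈ 1.065 rad (61.0°).
Interpolate at f = 3/8 with slerp weights a = sin((1−f)δ)/sin δ ≈ 0.706, b = sin(fδ)/sin δ ≈ 0.445.
p = a·p₁ + b·p₂ ≈ (-0.527, -0.713, 0.462); φ = arcsin(p_z) ≈ 27.52°, λ = atan2(p_y, p_x) ≈ -126.47°.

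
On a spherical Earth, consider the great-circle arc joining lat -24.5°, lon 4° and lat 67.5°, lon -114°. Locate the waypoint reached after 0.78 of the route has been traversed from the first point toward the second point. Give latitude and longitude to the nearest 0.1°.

≈ lat 60.6°, lon -50.9°

Convert each endpoint to a unit vector on the sphere (x = cos φ cos λ, y = cos φ sin λ, z = sin φ).
The central angle between the endpoints is δ = arccos(p₁·p₂) ≈ 2.149 rad (123.1°).
Interpolate at f = 0.78 with slerp weights a = sin((1−f)δ)/sin δ ≈ 0.544, b = sin(fδ)/sin δ ≈ 1.188.
p = a·p₁ + b·p₂ ≈ (0.309, -0.381, 0.872); φ = arcsin(p_z) ≈ 60.65°, λ = atan2(p_y, p_x) ≈ -50.95°.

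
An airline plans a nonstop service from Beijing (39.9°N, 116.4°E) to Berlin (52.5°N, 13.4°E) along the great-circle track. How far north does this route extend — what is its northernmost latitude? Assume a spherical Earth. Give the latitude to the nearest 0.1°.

≈ 60.2°N

The great circle lies in the plane with unit normal n̂ = (p₁ × p₂)/|p₁ × p₂|.
Here n̂_z ≈ -0.497; the vertex latitude is φ_max = arccos|n̂_z| ≈ 60.2°.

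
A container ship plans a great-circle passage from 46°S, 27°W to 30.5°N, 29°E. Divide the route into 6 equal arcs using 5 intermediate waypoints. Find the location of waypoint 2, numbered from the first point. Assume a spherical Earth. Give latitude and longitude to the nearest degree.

≈ 22°S, 4°W

The haversine formula gives a central angle δ ≈ 1.601 rad (91.7°) between the endpoints.
Interpolate at f = 2/6 with slerp weights a = sin((1−f)δ)/sin δ ≈ 0.876, b = sin(fδ)/sin δ ≈ 0.509.
p = a·p₁ + b·p₂ ≈ (0.926, -0.064, -0.372); φ = arcsin(p_z) ≈ -21.84°, λ = atan2(p_y, p_x) ≈ -3.94°.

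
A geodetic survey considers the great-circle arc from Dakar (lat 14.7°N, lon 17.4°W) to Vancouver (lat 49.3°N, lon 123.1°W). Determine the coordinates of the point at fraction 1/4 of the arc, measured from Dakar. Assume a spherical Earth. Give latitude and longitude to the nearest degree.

≈ lat 31°N, lon 34°W

Write both endpoints as unit vectors p₁, p₂ with components (cos φ cos λ, cos φ sin λ, sin φ).
The central angle between the endpoints is δ = arccos(p₁·p₂) ≈ 1.549 rad (88.8°).
Interpolate at f = 1/4 with slerp weights a = sin((1−f)δ)/sin δ ≈ 0.918, b = sin(fδ)/sin δ ≈ 0.378.
p = a·p₁ + b·p₂ ≈ (0.713, -0.472, 0.519); φ = arcsin(p_z) ≈ 31.28°, λ = atan2(p_y, p_x) ≈ -33.51°.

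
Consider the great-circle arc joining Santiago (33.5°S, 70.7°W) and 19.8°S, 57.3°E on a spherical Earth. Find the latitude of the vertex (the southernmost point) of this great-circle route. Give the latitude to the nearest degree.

The great circle lies in the plane with unit normal n̂ = (p₁ × p₂)/|p₁ × p₂|.
Here n̂_z ≈ +0.647; the vertex latitude is φ_max = arccos|n̂_z| ≈ 49.7°.
Check via Clairaut: cos φ_max = |cos φ₁| · sin C = cos(33.5°)·sin(129.1°) ≈ 0.647, again giving ≈ 49.7°.

≈ 50°S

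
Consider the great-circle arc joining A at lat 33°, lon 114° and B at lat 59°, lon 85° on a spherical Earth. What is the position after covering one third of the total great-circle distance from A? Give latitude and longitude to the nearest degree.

≈ lat 42°, lon 107°

Convert each endpoint to a unit vector on the sphere (x = cos φ cos λ, y = cos φ sin λ, z = sin φ).
The central angle between the endpoints is δ = arccos(p₁·p₂) ≈ 0.565 rad (32.4°).
Interpolate at f = 1/3 with slerp weights a = sin((1−f)δ)/sin δ ≈ 0.687, b = sin(fδ)/sin δ ≈ 0.350.
p = a·p₁ + b·p₂ ≈ (-0.219, 0.706, 0.674); φ = arcsin(p_z) ≈ 42.37°, λ = atan2(p_y, p_x) ≈ 107.21°.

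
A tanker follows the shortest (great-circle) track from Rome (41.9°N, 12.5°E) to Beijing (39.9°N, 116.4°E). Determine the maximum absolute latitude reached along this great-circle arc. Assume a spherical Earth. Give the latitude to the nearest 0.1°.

≈ 54.6°N

The great circle lies in the plane with unit normal n̂ = (p₁ × p₂)/|p₁ × p₂|.
Here n̂_z ≈ +0.579; the vertex latitude is φ_max = arccos|n̂_z| ≈ 54.6°.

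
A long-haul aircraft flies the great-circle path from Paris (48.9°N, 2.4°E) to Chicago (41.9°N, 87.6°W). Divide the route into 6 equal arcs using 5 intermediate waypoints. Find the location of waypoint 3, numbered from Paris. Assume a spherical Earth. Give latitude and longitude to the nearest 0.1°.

Convert each endpoint to a unit vector on the sphere (x = cos φ cos λ, y = cos φ sin λ, z = sin φ).
The central angle between the endpoints is δ = arccos(p₁·p₂) ≈ 1.043 rad (59.8°).
Interpolate at f = 3/6 with slerp weights a = sin((1−f)δ)/sin δ ≈ 0.577, b = sin(fδ)/sin δ ≈ 0.577.
p = a·p₁ + b·p₂ ≈ (0.397, -0.413, 0.820); φ = arcsin(p_z) ≈ 55.06°, λ = atan2(p_y, p_x) ≈ -46.15°.

≈ (55.1°N, 46.1°W)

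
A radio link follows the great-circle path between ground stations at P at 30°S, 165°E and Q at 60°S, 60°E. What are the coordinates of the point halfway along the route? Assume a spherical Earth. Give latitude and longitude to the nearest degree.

Convert each endpoint to a unit vector on the sphere (x = cos φ cos λ, y = cos φ sin λ, z = sin φ).
The central angle between the endpoints is δ = arccos(p₁·p₂) ≈ 1.244 rad (71.3°).
Interpolate at f = 1/2 with slerp weights a = sin((1−f)δ)/sin δ ≈ 0.615, b = sin(fδ)/sin δ ≈ 0.615.
p = a·p₁ + b·p₂ ≈ (-0.361, 0.404, -0.840); φ = arcsin(p_z) ≈ -57.19°, λ = atan2(p_y, p_x) ≈ 131.75°.

≈ 57°S, 132°E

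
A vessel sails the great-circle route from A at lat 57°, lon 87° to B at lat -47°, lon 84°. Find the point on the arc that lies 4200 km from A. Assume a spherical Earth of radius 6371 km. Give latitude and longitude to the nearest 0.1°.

≈ lat 19.2°, lon 85.6°

Write both endpoints as unit vectors p₁, p₂ with components (cos φ cos λ, cos φ sin λ, sin φ).
The central angle between the endpoints is δ = arccos(p₁·p₂) ≈ 1.816 rad (104.0°). The total great-circle distance is δ·R ≈ 1.816 × 6371 ≈ 11568 km, so the target fraction is f = 4200/11568 ≈ 0.363.
Interpolate at f ≈ 0.363 with slerp weights a = sin((1−f)δ)/sin δ ≈ 0.944, b = sin(fδ)/sin δ ≈ 0.631.
p = a·p₁ + b·p₂ ≈ (0.072, 0.941, 0.330); φ = arcsin(p_z) ≈ 19.24°, λ = atan2(p_y, p_x) ≈ 85.63°.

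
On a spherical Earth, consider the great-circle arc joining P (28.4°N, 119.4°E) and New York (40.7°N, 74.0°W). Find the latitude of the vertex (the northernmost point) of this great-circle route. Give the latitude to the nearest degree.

≈ 81°N

The great circle lies in the plane with unit normal n̂ = (p₁ × p₂)/|p₁ × p₂|.
Here n̂_z ≈ +0.164; the vertex latitude is φ_max = arccos|n̂_z| ≈ 80.5°.
Check via Clairaut: cos φ_max = |cos φ₁| · sin C = cos(28.4°)·sin(10.8°) ≈ 0.164, again giving ≈ 80.5°.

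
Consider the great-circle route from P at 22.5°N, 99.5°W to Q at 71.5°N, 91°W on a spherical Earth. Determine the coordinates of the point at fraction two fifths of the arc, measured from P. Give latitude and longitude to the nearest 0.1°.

From cos δ = sin φ₁ sin φ₂ + cos φ₁ cos φ₂ cos Δλ, the central angle is δ ≈ 0.859 rad (49.2°).
Interpolate at f = 2/5 with slerp weights a = sin((1−f)δ)/sin δ ≈ 0.651, b = sin(fδ)/sin δ ≈ 0.445.
p = a·p₁ + b·p₂ ≈ (-0.102, -0.734, 0.671); φ = arcsin(p_z) ≈ 42.15°, λ = atan2(p_y, p_x) ≈ -97.89°.

≈ 42.2°N, 97.9°W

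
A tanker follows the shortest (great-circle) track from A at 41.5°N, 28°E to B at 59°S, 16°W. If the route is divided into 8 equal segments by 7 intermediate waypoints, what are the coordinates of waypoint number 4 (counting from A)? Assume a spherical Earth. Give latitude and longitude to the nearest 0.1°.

Write both endpoints as unit vectors p₁, p₂ with components (cos φ cos λ, cos φ sin λ, sin φ).
The central angle between the endpoints is δ = arccos(p₁·p₂) ≈ 1.866 rad (106.9°).
Interpolate at f = 4/8 with slerp weights a = sin((1−f)δ)/sin δ ≈ 0.839, b = sin(fδ)/sin δ ≈ 0.839.
p = a·p₁ + b·p₂ ≈ (0.971, 0.176, -0.163); φ = arcsin(p_z) ≈ -9.40°, λ = atan2(p_y, p_x) ≈ 10.28°.

≈ 9.4°S, 10.3°E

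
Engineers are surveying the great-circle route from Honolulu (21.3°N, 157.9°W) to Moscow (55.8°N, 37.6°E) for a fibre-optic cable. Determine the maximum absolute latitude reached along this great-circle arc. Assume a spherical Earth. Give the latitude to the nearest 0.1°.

≈ 81.8°N

The great circle lies in the plane with unit normal n̂ = (p₁ × p₂)/|p₁ × p₂|.
Here n̂_z ≈ -0.143; the vertex latitude is φ_max = arccos|n̂_z| ≈ 81.8°.
Check via Clairaut: cos φ_max = |cos φ₁| · sin C = cos(21.3°)·sin(8.8°) ≈ 0.143, again giving ≈ 81.8°.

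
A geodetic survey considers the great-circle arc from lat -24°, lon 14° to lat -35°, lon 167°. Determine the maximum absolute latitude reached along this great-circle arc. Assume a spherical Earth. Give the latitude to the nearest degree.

The great circle lies in the plane with unit normal n̂ = (p₁ × p₂)/|p₁ × p₂|.
Here n̂_z ≈ +0.377; the vertex latitude is φ_max = arccos|n̂_z| ≈ 67.9°.

≈ -68°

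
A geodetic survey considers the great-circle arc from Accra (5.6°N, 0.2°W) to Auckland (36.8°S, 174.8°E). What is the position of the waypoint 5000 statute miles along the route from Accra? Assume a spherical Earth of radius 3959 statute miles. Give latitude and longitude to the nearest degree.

≈ 66°S, 18°E

From cos δ = sin φ₁ sin φ₂ + cos φ₁ cos φ₂ cos Δλ, the central angle is δ ≈ 2.591 rad (148.5°). The total great-circle distance is δ·R ≈ 2.591 × 3959 ≈ 10259 mi, so the target fraction is f = 5000/10259 ≈ 0.487.
Interpolate at f ≈ 0.487 with slerp weights a = sin((1−f)δ)/sin δ ≈ 1.856, b = sin(fδ)/sin δ ≈ 1.822.
p = a·p₁ + b·p₂ ≈ (0.394, 0.126, -0.910); φ = arcsin(p_z) ≈ -65.56°, λ = atan2(p_y, p_x) ≈ 17.70°.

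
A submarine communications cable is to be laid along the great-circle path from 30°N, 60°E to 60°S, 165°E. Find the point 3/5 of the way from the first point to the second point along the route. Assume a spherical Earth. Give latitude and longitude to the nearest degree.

≈ 33°S, 101°E

From cos δ = sin φ₁ sin φ₂ + cos φ₁ cos φ₂ cos Δλ, the central angle is δ ≈ 2.147 rad (123.0°).
Interpolate at f = 3/5 with slerp weights a = sin((1−f)δ)/sin δ ≈ 0.903, b = sin(fδ)/sin δ ≈ 1.146.
p = a·p₁ + b·p₂ ≈ (-0.162, 0.826, -0.541); φ = arcsin(p_z) ≈ -32.72°, λ = atan2(p_y, p_x) ≈ 101.12°.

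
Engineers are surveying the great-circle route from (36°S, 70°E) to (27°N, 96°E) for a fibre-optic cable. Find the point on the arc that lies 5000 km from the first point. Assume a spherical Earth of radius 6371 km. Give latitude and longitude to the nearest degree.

The haversine formula gives a central angle δ ≈ 1.180 rad (67.6°) between the endpoints. The total great-circle distance is δ·R ≈ 1.180 × 6371 ≈ 7517 km, so the target fraction is f = 5000/7517 ≈ 0.665.
Interpolate at f ≈ 0.665 with slerp weights a = sin((1−f)δ)/sin δ ≈ 0.416, b = sin(fδ)/sin δ ≈ 0.764.
p = a·p₁ + b·p₂ ≈ (0.044, 0.994, 0.102); φ = arcsin(p_z) ≈ 5.87°, λ = atan2(p_y, p_x) ≈ 87.47°.

≈ (6°N, 87°E)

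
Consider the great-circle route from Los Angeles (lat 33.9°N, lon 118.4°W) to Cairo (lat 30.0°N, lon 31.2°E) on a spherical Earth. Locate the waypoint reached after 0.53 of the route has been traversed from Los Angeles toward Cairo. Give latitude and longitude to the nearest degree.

≈ lat 67°N, lon 31°W

Convert each endpoint to a unit vector on the sphere (x = cos φ cos λ, y = cos φ sin λ, z = sin φ).
The central angle between the endpoints is δ = arccos(p₁·p₂) ≈ 1.919 rad (109.9°).
Interpolate at f = 0.53 with slerp weights a = sin((1−f)δ)/sin δ ≈ 0.835, b = sin(fδ)/sin δ ≈ 0.905.
p = a·p₁ + b·p₂ ≈ (0.341, -0.203, 0.918); φ = arcsin(p_z) ≈ 66.62°, λ = atan2(p_y, p_x) ≈ -30.83°.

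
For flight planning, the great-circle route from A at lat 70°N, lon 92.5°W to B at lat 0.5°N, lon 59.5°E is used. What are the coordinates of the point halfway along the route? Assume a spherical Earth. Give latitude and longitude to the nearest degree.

The haversine formula gives a central angle δ ≈ 1.869 rad (107.1°) between the endpoints.
Interpolate at f = 1/2 with slerp weights a = sin((1−f)δ)/sin δ ≈ 0.841, b = sin(fδ)/sin δ ≈ 0.841.
p = a·p₁ + b·p₂ ≈ (0.414, 0.437, 0.798); φ = arcsin(p_z) ≈ 52.94°, λ = atan2(p_y, p_x) ≈ 46.54°.

≈ lat 53°N, lon 47°E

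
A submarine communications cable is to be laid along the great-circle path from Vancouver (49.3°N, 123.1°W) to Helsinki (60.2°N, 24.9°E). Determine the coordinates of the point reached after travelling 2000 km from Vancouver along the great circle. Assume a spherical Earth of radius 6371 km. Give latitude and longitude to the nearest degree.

Write both endpoints as unit vectors p₁, p₂ with components (cos φ cos λ, cos φ sin λ, sin φ).
The central angle between the endpoints is δ = arccos(p₁·p₂) ≈ 1.178 rad (67.5°). The total great-circle distance is δ·R ≈ 1.178 × 6371 ≈ 7503 km, so the target fraction is f = 2000/7503 ≈ 0.267.
Interpolate at f ≈ 0.267 with slerp weights a = sin((1−f)δ)/sin δ ≈ 0.823, b = sin(fδ)/sin δ ≈ 0.334.
p = a·p₁ + b·p₂ ≈ (-0.142, -0.380, 0.914); φ = arcsin(p_z) ≈ 66.08°, λ = atan2(p_y, p_x) ≈ -110.56°.

≈ 66°N, 111°W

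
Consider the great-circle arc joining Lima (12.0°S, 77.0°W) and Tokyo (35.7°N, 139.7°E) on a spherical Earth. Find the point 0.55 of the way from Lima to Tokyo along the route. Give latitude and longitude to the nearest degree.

Convert each endpoint to a unit vector on the sphere (x = cos φ cos λ, y = cos φ sin λ, z = sin φ).
The central angle between the endpoints is δ = arccos(p₁·p₂) ≈ 2.431 rad (139.3°).
Interpolate at f = 0.55 with slerp weights a = sin((1−f)δ)/sin δ ≈ 1.363, b = sin(fδ)/sin δ ≈ 1.492.
p = a·p₁ + b·p₂ ≈ (-0.624, -0.515, 0.587); φ = arcsin(p_z) ≈ 35.97°, λ = atan2(p_y, p_x) ≈ -140.47°.

≈ (36°N, 140°W)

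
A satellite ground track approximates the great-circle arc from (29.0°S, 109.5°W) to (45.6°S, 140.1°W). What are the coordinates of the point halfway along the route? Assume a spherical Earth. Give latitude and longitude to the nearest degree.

≈ (38°S, 123°W)

Convert each endpoint to a unit vector on the sphere (x = cos φ cos λ, y = cos φ sin λ, z = sin φ).
The central angle between the endpoints is δ = arccos(p₁·p₂) ≈ 0.509 rad (29.2°).
Interpolate at f = 1/2 with slerp weights a = sin((1−f)δ)/sin δ ≈ 0.517, b = sin(fδ)/sin δ ≈ 0.517.
p = a·p₁ + b·p₂ ≈ (-0.428, -0.658, -0.620); φ = arcsin(p_z) ≈ -38.29°, λ = atan2(p_y, p_x) ≈ -123.06°.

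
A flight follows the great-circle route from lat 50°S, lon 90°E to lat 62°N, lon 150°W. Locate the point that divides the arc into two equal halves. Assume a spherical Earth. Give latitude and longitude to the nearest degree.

≈ lat 11°N, lon 135°E

Write both endpoints as unit vectors p₁, p₂ with components (cos φ cos λ, cos φ sin λ, sin φ).
The central angle between the endpoints is δ = arccos(p₁·p₂) ≈ 2.545 rad (145.8°).
Interpolate at f = 1/2 with slerp weights a = sin((1−f)δ)/sin δ ≈ 1.701, b = sin(fδ)/sin δ ≈ 1.701.
p = a·p₁ + b·p₂ ≈ (-0.692, 0.694, 0.199); φ = arcsin(p_z) ≈ 11.47°, λ = atan2(p_y, p_x) ≈ 134.90°.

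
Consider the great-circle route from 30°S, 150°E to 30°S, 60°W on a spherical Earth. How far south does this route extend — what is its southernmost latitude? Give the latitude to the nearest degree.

≈ 66°S

The great circle lies in the plane with unit normal n̂ = (p₁ × p₂)/|p₁ × p₂|.
Here n̂_z ≈ +0.409; the vertex latitude is φ_max = arccos|n̂_z| ≈ 65.9°.
Check via Clairaut: cos φ_max = |cos φ₁| · sin C = cos(30.0°)·sin(151.8°) ≈ 0.409, again giving ≈ 65.9°.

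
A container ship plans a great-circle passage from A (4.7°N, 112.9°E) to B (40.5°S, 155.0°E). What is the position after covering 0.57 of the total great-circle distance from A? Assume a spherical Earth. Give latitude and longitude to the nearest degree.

≈ (22°S, 134°E)

From cos δ = sin φ₁ sin φ₂ + cos φ₁ cos φ₂ cos Δλ, the central angle is δ ≈ 1.037 rad (59.4°).
Interpolate at f = 0.57 with slerp weights a = sin((1−f)δ)/sin δ ≈ 0.501, b = sin(fδ)/sin δ ≈ 0.647.
p = a·p₁ + b·p₂ ≈ (-0.640, 0.668, -0.379); φ = arcsin(p_z) ≈ -22.29°, λ = atan2(p_y, p_x) ≈ 133.79°.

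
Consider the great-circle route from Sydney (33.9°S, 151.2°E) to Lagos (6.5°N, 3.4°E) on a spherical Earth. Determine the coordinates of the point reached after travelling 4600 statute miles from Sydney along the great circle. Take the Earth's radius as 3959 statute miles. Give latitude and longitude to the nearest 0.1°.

The haversine formula gives a central angle δ ≈ 2.436 rad (139.6°) between the endpoints. The total great-circle distance is δ·R ≈ 2.436 × 3959 ≈ 9643 mi, so the target fraction is f = 4600/9643 ≈ 0.477.
Interpolate at f ≈ 0.477 with slerp weights a = sin((1−f)δ)/sin δ ≈ 1.474, b = sin(fδ)/sin δ ≈ 1.414.
p = a·p₁ + b·p₂ ≈ (0.331, 0.673, -0.662); φ = arcsin(p_z) ≈ -41.45°, λ = atan2(p_y, p_x) ≈ 63.82°.

≈ 41.4°S, 63.8°E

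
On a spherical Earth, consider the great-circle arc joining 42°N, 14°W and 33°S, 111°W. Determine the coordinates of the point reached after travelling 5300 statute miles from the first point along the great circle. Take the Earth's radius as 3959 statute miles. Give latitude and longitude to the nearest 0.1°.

Convert each endpoint to a unit vector on the sphere (x = cos φ cos λ, y = cos φ sin λ, z = sin φ).
The central angle between the endpoints is δ = arccos(p₁·p₂) ≈ 2.027 rad (116.1°). The total great-circle distance is δ·R ≈ 2.027 × 3959 ≈ 8024 mi, so the target fraction is f = 5300/8024 ≈ 0.661.
Interpolate at f ≈ 0.661 with slerp weights a = sin((1−f)δ)/sin δ ≈ 0.707, b = sin(fδ)/sin δ ≈ 1.084.
p = a·p₁ + b·p₂ ≈ (0.184, -0.976, -0.117); φ = arcsin(p_z) ≈ -6.72°, λ = atan2(p_y, p_x) ≈ -79.31°.

≈ 6.7°S, 79.3°W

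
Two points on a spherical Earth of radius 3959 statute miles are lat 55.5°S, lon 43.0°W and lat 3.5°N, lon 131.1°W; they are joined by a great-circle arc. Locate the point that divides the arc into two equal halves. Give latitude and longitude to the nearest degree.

≈ lat 33°S, lon 102°W

The haversine formula gives a central angle δ ≈ 1.602 rad (91.8°) between the endpoints.
Interpolate at f = 1/2 with slerp weights a = sin((1−f)δ)/sin δ ≈ 0.719, b = sin(fδ)/sin δ ≈ 0.719.
p = a·p₁ + b·p₂ ≈ (-0.174, -0.818, -0.548); φ = arcsin(p_z) ≈ -33.25°, λ = atan2(p_y, p_x) ≈ -102.00°.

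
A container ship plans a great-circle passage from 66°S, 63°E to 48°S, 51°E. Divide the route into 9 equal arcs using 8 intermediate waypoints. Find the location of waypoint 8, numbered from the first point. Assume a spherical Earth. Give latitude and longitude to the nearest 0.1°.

From cos δ = sin φ₁ sin φ₂ + cos φ₁ cos φ₂ cos Δλ, the central angle is δ ≈ 0.333 rad (19.1°).
Interpolate at f = 8/9 with slerp weights a = sin((1−f)δ)/sin δ ≈ 0.113, b = sin(fδ)/sin δ ≈ 0.892.
p = a·p₁ + b·p₂ ≈ (0.397, 0.505, -0.767); φ = arcsin(p_z) ≈ -50.04°, λ = atan2(p_y, p_x) ≈ 51.85°.

≈ 50.0°S, 51.9°E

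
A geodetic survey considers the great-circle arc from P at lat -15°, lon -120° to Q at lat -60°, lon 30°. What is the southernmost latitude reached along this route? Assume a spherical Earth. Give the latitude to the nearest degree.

The great circle lies in the plane with unit normal n̂ = (p₁ × p₂)/|p₁ × p₂|.
Here n̂_z ≈ +0.246; the vertex latitude is φ_max = arccos|n̂_z| ≈ 75.7°.
Check via Clairaut: cos φ_max = |cos φ₁| · sin C = cos(15.0°)·sin(165.2°) ≈ 0.246, again giving ≈ 75.7°.

≈ -76°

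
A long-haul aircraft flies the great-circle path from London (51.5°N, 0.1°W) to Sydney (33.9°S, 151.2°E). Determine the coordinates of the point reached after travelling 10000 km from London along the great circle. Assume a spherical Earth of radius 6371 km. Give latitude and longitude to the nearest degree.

≈ 18°N, 113°E

From cos δ = sin φ₁ sin φ₂ + cos φ₁ cos φ₂ cos Δλ, the central angle is δ ≈ 2.668 rad (152.8°). The total great-circle distance is δ·R ≈ 2.668 × 6371 ≈ 16995 km, so the target fraction is f = 10000/16995 ≈ 0.588.
Interpolate at f ≈ 0.588 with slerp weights a = sin((1−f)δ)/sin δ ≈ 1.950, b = sin(fδ)/sin δ ≈ 2.190.
p = a·p₁ + b·p₂ ≈ (-0.379, 0.874, 0.304); φ = arcsin(p_z) ≈ 17.72°, λ = atan2(p_y, p_x) ≈ 113.46°.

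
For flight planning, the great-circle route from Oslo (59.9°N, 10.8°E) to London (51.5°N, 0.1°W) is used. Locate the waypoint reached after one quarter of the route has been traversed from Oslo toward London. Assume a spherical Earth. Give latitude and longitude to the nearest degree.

Write both endpoints as unit vectors p₁, p₂ with components (cos φ cos λ, cos φ sin λ, sin φ).
The central angle between the endpoints is δ = arccos(p₁·p₂) ≈ 0.181 rad (10.4°).
Interpolate at f = 1/4 with slerp weights a = sin((1−f)δ)/sin δ ≈ 0.752, b = sin(fδ)/sin δ ≈ 0.251.
p = a·p₁ + b·p₂ ≈ (0.527, 0.070, 0.847); φ = arcsin(p_z) ≈ 57.90°, λ = atan2(p_y, p_x) ≈ 7.61°.

≈ 58°N, 8°E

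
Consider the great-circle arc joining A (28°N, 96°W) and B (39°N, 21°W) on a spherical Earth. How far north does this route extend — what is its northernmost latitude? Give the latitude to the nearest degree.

≈ 41°N

The great circle lies in the plane with unit normal n̂ = (p₁ × p₂)/|p₁ × p₂|.
Here n̂_z ≈ +0.752; the vertex latitude is φ_max = arccos|n̂_z| ≈ 41.2°.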